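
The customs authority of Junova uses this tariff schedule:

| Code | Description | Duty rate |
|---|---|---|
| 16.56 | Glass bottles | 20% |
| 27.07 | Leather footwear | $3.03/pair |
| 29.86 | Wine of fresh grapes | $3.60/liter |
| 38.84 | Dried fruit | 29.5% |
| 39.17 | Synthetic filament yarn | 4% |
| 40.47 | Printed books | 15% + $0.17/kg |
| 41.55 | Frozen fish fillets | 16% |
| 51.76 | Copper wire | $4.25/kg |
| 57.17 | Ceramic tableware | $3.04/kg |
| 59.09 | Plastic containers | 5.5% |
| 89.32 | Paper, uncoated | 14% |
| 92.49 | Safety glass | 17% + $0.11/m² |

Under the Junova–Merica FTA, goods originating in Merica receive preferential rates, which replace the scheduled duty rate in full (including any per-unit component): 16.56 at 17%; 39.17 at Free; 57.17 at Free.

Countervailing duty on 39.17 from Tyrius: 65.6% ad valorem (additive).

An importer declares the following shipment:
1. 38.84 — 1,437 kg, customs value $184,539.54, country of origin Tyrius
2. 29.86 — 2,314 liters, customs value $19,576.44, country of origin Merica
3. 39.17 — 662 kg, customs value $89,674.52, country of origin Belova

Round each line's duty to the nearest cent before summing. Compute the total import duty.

$66,356.54

Line 1 (38.84, Tyrius, 1,437 kg, $184,539.54):
Base rate for 38.84 is 29.5%.
Duty = $184,539.54 × 29.5% = $54,439.16.
Line 2 (29.86, Merica, 2,314 liters, $19,576.44):
Base rate for 29.86 is $3.60/liter.
Origin Merica is the FTA partner but 29.86 is not on the preference list; base rate stands.
Duty = 2,314 × $3.60 = $8,330.40.
Line 3 (39.17, Belova, 662 kg, $89,674.52):
Base rate for 39.17 is 4%.
39.17 has an FTA preferential rate, but origin Belova is not Merica; base rate stands.
The additional-duty order on 39.17 targets Tyrius, not Belova; it does not apply.
Duty = $89,674.52 × 4% = $3,586.98.
Total = $54,439.16 + $8,330.40 + $3,586.98 = $66,356.54.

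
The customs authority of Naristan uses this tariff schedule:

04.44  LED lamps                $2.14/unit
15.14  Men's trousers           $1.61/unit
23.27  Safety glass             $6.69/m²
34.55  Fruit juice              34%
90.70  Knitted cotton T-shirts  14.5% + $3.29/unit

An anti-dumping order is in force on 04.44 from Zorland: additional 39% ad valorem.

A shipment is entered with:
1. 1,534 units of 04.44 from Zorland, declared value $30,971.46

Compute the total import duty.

Line 1 (04.44, Zorland, 1,534 units, $30,971.46):
Base rate for 04.44 is $2.14/unit.
Additional duty on 04.44 from Zorland: +39% ad valorem. Applied ad valorem rate = 39%.
Duty = $30,971.46 × 39% + 1,534 × $2.14 = $15,361.63.

$15,361.63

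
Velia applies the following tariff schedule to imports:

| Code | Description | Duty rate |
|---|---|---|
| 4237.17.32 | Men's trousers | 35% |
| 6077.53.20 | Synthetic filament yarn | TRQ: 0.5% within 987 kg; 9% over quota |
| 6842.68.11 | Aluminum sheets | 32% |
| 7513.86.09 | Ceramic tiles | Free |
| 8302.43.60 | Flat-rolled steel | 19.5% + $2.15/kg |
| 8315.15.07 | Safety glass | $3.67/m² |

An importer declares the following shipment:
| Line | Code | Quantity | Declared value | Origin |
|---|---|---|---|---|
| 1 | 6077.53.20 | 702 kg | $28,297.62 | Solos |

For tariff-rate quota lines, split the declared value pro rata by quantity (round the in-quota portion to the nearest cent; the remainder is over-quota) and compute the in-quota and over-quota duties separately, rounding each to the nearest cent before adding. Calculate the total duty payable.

$141.49

Line 1 (6077.53.20, Solos, 702 kg, $28,297.62):
Code 6077.53.20 is under a tariff-rate quota (threshold 987 kg). Quantity 702 kg is within the quota, so the in-quota rate 0.5% applies to the full value.
Duty = $28,297.62 × 0.5% = $141.49.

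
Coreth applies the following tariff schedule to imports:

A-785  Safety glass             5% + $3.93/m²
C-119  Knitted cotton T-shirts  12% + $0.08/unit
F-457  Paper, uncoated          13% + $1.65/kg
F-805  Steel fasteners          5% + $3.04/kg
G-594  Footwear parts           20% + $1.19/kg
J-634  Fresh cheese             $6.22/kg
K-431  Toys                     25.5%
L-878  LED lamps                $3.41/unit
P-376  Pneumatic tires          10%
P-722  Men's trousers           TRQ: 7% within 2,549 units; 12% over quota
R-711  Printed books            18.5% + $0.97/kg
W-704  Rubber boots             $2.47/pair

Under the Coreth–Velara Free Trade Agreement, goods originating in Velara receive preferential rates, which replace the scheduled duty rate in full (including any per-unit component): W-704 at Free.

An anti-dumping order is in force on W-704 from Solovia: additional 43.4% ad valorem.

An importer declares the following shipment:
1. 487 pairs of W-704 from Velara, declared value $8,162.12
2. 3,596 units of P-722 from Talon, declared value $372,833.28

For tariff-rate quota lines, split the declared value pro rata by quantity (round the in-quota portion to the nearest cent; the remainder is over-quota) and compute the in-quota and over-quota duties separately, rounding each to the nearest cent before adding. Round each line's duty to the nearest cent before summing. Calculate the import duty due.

Line 1 (W-704, Velara, 487 pairs, $8,162.12):
Base rate for W-704 is $2.47/pair.
Origin Velara qualifies under the Coreth–Velara agreement and W-704 is covered: preferential rate Free applies instead.
The additional-duty order on W-704 targets Solovia, not Velara; it does not apply.
Duty = $8,162.12 × 0% = $0.00.
Line 2 (P-722, Talon, 3,596 units, $372,833.28):
Code P-722 is under a tariff-rate quota (threshold 2,549 units). In-quota: 2,549 units at 7%; over-quota: 1,047 units at 12%.
Pro-rata value split: in-quota = $372,833.28 × 2,549/3,596 = $264,280.32; over-quota = $372,833.28 − $264,280.32 = $108,552.96.
In-quota duty = $264,280.32 × 7% = $18,499.62. Over-quota duty = $108,552.96 × 12% = $13,026.36.
Line duty = $18,499.62 + $13,026.36 = $31,525.98.
Total = $0.00 + $31,525.98 = $31,525.98.

$31,525.98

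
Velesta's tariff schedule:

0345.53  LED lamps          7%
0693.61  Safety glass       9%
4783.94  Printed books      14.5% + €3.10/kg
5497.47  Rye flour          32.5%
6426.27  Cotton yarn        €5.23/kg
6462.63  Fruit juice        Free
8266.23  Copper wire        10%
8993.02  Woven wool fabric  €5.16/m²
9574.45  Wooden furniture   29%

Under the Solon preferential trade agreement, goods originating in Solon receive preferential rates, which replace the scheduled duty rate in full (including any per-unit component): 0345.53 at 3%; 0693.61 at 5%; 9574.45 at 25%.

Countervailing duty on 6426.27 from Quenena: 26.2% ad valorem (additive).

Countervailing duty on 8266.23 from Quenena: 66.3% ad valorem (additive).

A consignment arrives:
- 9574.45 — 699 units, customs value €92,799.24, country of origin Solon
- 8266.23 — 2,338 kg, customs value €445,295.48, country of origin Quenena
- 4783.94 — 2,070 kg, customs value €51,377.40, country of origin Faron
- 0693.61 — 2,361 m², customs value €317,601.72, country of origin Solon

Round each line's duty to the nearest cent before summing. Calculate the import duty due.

€392,707.07

Line 1 (9574.45, Solon, 699 units, €92,799.24):
Base rate for 9574.45 is 29%.
Origin Solon qualifies under the Velesta–Solon agreement and 9574.45 is covered: preferential rate 25% applies instead.
Duty = €92,799.24 × 25% = €23,199.81.
Line 2 (8266.23, Quenena, 2,338 kg, €445,295.48):
Base rate for 8266.23 is 10%.
Additional duty on 8266.23 from Quenena: +66.3%. Applied ad valorem rate: 10% + 66.3% = 76.3%.
Duty = €445,295.48 × 76.3% = €339,760.45.
Line 3 (4783.94, Faron, 2,070 kg, €51,377.40):
Base rate for 4783.94 is 14.5% + €3.10/kg.
Duty = €51,377.40 × 14.5% + 2,070 × €3.10 = €13,866.72.
Line 4 (0693.61, Solon, 2,361 m², €317,601.72):
Base rate for 0693.61 is 9%.
Origin Solon qualifies under the Velesta–Solon agreement and 0693.61 is covered: preferential rate 5% applies instead.
Duty = €317,601.72 × 5% = €15,880.09.
Total = €23,199.81 + €339,760.45 + €13,866.72 + €15,880.09 = €392,707.07.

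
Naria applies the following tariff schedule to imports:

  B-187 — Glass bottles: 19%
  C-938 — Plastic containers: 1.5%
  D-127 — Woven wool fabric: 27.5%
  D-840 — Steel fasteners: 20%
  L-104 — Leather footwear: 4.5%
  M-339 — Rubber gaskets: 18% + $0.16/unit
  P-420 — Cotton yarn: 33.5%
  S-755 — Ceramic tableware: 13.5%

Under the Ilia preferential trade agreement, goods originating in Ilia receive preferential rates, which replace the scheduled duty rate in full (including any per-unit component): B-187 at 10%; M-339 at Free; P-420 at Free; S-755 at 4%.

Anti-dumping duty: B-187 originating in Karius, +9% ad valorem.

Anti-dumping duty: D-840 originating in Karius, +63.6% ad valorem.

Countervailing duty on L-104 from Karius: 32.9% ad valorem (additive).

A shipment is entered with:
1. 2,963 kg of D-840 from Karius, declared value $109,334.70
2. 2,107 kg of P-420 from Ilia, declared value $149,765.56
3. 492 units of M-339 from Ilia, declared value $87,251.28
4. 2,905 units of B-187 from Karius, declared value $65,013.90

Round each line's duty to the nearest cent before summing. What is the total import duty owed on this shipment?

Line 1 (D-840, Karius, 2,963 kg, $109,334.70):
Base rate for D-840 is 20%.
Additional duty on D-840 from Karius: +63.6%. Applied ad valorem rate: 20% + 63.6% = 83.6%.
Duty = $109,334.70 × 83.6% = $91,403.81.
Line 2 (P-420, Ilia, 2,107 kg, $149,765.56):
Base rate for P-420 is 33.5%.
Origin Ilia qualifies under the Naria–Ilia agreement and P-420 is covered: preferential rate Free applies instead.
Duty = $149,765.56 × 0% = $0.00.
Line 3 (M-339, Ilia, 492 units, $87,251.28):
Base rate for M-339 is 18% + $0.16/unit.
Origin Ilia qualifies under the Naria–Ilia agreement and M-339 is covered: preferential rate Free applies instead.
Duty = $87,251.28 × 0% = $0.00.
Line 4 (B-187, Karius, 2,905 units, $65,013.90):
Base rate for B-187 is 19%.
B-187 has an FTA preferential rate, but origin Karius is not Ilia; base rate stands.
Additional duty on B-187 from Karius: +9%. Applied ad valorem rate: 19% + 9% = 28%.
Duty = $65,013.90 × 28% = $18,203.89.
Total = $91,403.81 + $0.00 + $0.00 + $18,203.89 = $109,607.70.

$109,607.70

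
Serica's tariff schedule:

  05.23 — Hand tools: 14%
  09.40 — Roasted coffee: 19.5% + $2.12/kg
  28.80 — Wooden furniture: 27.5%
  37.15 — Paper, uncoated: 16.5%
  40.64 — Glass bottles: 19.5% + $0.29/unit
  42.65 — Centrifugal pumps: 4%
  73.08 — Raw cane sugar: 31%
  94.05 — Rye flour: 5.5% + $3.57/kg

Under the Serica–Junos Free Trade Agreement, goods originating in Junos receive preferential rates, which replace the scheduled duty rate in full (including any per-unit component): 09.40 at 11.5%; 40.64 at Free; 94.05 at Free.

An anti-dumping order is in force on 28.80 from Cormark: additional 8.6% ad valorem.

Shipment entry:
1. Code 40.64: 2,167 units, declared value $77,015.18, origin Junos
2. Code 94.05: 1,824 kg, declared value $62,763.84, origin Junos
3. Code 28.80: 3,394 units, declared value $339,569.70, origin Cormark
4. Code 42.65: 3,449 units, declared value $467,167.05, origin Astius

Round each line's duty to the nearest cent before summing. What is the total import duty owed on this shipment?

$141,271.34

Line 1 (40.64, Junos, 2,167 units, $77,015.18):
Base rate for 40.64 is 19.5% + $0.29/unit.
Origin Junos qualifies under the Serica–Junos agreement and 40.64 is covered: preferential rate Free applies instead.
Duty = $77,015.18 × 0% = $0.00.
Line 2 (94.05, Junos, 1,824 kg, $62,763.84):
Base rate for 94.05 is 5.5% + $3.57/kg.
Origin Junos qualifies under the Serica–Junos agreement and 94.05 is covered: preferential rate Free applies instead.
Duty = $62,763.84 × 0% = $0.00.
Line 3 (28.80, Cormark, 3,394 units, $339,569.70):
Base rate for 28.80 is 27.5%.
Additional duty on 28.80 from Cormark: +8.6%. Applied ad valorem rate: 27.5% + 8.6% = 36.1%.
Duty = $339,569.70 × 36.1% = $122,584.66.
Line 4 (42.65, Astius, 3,449 units, $467,167.05):
Base rate for 42.65 is 4%.
Duty = $467,167.05 × 4% = $18,686.68.
Total = $0.00 + $0.00 + $122,584.66 + $18,686.68 = $141,271.34.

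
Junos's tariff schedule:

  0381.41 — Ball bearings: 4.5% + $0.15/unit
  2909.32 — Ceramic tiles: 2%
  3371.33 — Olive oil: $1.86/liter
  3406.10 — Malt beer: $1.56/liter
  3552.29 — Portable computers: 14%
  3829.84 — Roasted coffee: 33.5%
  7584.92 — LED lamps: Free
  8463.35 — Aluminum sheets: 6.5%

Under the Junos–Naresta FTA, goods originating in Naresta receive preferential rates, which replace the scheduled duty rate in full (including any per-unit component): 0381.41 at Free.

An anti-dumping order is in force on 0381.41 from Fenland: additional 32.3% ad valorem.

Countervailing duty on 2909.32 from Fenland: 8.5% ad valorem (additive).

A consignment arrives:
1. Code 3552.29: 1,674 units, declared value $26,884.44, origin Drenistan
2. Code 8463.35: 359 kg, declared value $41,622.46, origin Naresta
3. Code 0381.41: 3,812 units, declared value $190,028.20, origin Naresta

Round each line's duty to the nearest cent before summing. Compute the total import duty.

$6,469.28

Line 1 (3552.29, Drenistan, 1,674 units, $26,884.44):
Base rate for 3552.29 is 14%.
Duty = $26,884.44 × 14% = $3,763.82.
Line 2 (8463.35, Naresta, 359 kg, $41,622.46):
Base rate for 8463.35 is 6.5%.
Origin Naresta is the FTA partner but 8463.35 is not on the preference list; base rate stands.
Duty = $41,622.46 × 6.5% = $2,705.46.
Line 3 (0381.41, Naresta, 3,812 units, $190,028.20):
Base rate for 0381.41 is 4.5% + $0.15/unit.
Origin Naresta qualifies under the Junos–Naresta agreement and 0381.41 is covered: preferential rate Free applies instead.
The additional-duty order on 0381.41 targets Fenland, not Naresta; it does not apply.
Duty = $190,028.20 × 0% = $0.00.
Total = $3,763.82 + $2,705.46 + $0.00 = $6,469.28.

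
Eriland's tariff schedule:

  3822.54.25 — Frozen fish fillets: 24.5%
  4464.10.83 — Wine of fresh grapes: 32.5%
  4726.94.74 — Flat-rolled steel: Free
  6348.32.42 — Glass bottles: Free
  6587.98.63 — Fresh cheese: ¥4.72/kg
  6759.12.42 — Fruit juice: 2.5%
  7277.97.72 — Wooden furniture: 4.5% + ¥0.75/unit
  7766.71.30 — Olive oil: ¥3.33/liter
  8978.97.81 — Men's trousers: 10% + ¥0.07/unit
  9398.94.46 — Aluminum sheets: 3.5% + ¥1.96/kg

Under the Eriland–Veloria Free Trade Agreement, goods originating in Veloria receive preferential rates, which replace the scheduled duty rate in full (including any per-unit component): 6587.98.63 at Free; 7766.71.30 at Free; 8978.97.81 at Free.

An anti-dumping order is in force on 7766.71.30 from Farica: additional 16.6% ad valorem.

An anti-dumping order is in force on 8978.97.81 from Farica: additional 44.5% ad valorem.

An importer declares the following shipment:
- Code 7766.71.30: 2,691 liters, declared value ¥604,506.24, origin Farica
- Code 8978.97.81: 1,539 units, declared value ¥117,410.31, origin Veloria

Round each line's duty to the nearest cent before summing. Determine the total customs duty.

Line 1 (7766.71.30, Farica, 2,691 liters, ¥604,506.24):
Base rate for 7766.71.30 is ¥3.33/liter.
7766.71.30 has an FTA preferential rate, but origin Farica is not Veloria; base rate stands.
Additional duty on 7766.71.30 from Farica: +16.6% ad valorem. Applied ad valorem rate = 16.6%.
Duty = ¥604,506.24 × 16.6% + 2,691 × ¥3.33 = ¥109,309.07.
Line 2 (8978.97.81, Veloria, 1,539 units, ¥117,410.31):
Base rate for 8978.97.81 is 10% + ¥0.07/unit.
Origin Veloria qualifies under the Eriland–Veloria agreement and 8978.97.81 is covered: preferential rate Free applies instead.
The additional-duty order on 8978.97.81 targets Farica, not Veloria; it does not apply.
Duty = ¥117,410.31 × 0% = ¥0.00.
Total = ¥109,309.07 + ¥0.00 = ¥109,309.07.

¥109,309.07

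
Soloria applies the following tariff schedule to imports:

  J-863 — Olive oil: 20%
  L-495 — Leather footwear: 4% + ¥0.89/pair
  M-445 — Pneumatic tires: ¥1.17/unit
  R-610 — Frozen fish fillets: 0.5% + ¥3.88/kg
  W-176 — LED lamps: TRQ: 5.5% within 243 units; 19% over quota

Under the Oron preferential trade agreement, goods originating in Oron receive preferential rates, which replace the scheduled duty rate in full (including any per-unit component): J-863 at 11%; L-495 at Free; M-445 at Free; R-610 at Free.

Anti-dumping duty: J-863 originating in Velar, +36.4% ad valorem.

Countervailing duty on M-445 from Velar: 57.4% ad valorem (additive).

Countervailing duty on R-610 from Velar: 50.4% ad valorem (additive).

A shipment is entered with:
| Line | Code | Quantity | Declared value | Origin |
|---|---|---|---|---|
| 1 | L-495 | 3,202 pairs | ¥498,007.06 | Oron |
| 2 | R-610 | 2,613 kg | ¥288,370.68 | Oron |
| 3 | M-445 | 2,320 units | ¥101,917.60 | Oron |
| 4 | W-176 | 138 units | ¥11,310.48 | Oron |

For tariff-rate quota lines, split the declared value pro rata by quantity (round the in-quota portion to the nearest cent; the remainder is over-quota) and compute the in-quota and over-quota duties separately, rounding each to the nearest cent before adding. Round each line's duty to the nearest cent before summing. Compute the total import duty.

¥622.08

Line 1 (L-495, Oron, 3,202 pairs, ¥498,007.06):
Base rate for L-495 is 4% + ¥0.89/pair.
Origin Oron qualifies under the Soloria–Oron agreement and L-495 is covered: preferential rate Free applies instead.
Duty = ¥498,007.06 × 0% = ¥0.00.
Line 2 (R-610, Oron, 2,613 kg, ¥288,370.68):
Base rate for R-610 is 0.5% + ¥3.88/kg.
Origin Oron qualifies under the Soloria–Oron agreement and R-610 is covered: preferential rate Free applies instead.
The additional-duty order on R-610 targets Velar, not Oron; it does not apply.
Duty = ¥288,370.68 × 0% = ¥0.00.
Line 3 (M-445, Oron, 2,320 units, ¥101,917.60):
Base rate for M-445 is ¥1.17/unit.
Origin Oron qualifies under the Soloria–Oron agreement and M-445 is covered: preferential rate Free applies instead.
The additional-duty order on M-445 targets Velar, not Oron; it does not apply.
Duty = ¥101,917.60 × 0% = ¥0.00.
Line 4 (W-176, Oron, 138 units, ¥11,310.48):
Code W-176 is under a tariff-rate quota (threshold 243 units). Quantity 138 units is within the quota, so the in-quota rate 5.5% applies to the full value.
Duty = ¥11,310.48 × 5.5% = ¥622.08.
Total = ¥0.00 + ¥0.00 + ¥0.00 + ¥622.08 = ¥622.08.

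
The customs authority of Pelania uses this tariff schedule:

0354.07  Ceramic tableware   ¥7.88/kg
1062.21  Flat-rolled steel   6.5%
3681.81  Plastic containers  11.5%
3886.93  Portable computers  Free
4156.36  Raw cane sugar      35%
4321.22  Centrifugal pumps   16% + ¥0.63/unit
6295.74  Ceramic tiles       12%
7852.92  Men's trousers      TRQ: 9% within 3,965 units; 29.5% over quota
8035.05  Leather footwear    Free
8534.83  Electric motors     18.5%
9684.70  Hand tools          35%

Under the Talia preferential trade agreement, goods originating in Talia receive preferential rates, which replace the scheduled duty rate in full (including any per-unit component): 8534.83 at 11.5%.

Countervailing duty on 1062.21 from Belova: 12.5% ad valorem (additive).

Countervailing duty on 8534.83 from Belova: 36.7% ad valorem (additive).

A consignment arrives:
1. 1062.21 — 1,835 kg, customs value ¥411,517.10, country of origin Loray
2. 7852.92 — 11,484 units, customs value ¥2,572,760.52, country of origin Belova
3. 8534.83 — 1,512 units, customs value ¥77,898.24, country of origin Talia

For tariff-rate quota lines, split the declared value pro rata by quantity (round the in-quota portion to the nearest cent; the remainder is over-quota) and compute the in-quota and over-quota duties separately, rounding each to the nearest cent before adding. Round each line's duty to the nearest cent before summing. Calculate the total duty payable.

Line 1 (1062.21, Loray, 1,835 kg, ¥411,517.10):
Base rate for 1062.21 is 6.5%.
The additional-duty order on 1062.21 targets Belova, not Loray; it does not apply.
Duty = ¥411,517.10 × 6.5% = ¥26,748.61.
Line 2 (7852.92, Belova, 11,484 units, ¥2,572,760.52):
Code 7852.92 is under a tariff-rate quota (threshold 3,965 units). In-quota: 3,965 units at 9%; over-quota: 7,519 units at 29.5%.
Pro-rata value split: in-quota = ¥2,572,760.52 × 3,965/11,484 = ¥888,278.95; over-quota = ¥2,572,760.52 − ¥888,278.95 = ¥1,684,481.57.
In-quota duty = ¥888,278.95 × 9% = ¥79,945.11. Over-quota duty = ¥1,684,481.57 × 29.5% = ¥496,922.06.
Line duty = ¥79,945.11 + ¥496,922.06 = ¥576,867.17.
Line 3 (8534.83, Talia, 1,512 units, ¥77,898.24):
Base rate for 8534.83 is 18.5%.
Origin Talia qualifies under the Pelania–Talia agreement and 8534.83 is covered: preferential rate 11.5% applies instead.
The additional-duty order on 8534.83 targets Belova, not Talia; it does not apply.
Duty = ¥77,898.24 × 11.5% = ¥8,958.30.
Total = ¥26,748.61 + ¥576,867.17 + ¥8,958.30 = ¥612,574.08.

¥612,574.08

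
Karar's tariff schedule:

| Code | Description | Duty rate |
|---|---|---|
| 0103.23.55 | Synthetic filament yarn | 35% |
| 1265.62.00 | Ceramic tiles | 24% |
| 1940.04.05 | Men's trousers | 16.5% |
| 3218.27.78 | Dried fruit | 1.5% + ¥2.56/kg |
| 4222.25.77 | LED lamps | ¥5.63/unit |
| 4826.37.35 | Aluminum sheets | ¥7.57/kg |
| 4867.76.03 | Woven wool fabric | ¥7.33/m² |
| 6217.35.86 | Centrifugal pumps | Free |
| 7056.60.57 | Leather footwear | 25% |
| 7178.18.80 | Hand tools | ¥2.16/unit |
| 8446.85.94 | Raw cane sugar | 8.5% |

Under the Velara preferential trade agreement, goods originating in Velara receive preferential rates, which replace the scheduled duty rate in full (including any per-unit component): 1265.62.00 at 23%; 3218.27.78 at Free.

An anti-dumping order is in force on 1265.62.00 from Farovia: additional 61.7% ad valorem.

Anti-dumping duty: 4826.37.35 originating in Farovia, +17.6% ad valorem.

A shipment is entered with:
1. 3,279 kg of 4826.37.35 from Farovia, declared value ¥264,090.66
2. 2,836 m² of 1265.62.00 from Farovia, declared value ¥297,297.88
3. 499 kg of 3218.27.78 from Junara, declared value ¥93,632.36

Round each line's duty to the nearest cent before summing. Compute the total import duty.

Line 1 (4826.37.35, Farovia, 3,279 kg, ¥264,090.66):
Base rate for 4826.37.35 is ¥7.57/kg.
Additional duty on 4826.37.35 from Farovia: +17.6% ad valorem. Applied ad valorem rate = 17.6%.
Duty = ¥264,090.66 × 17.6% + 3,279 × ¥7.57 = ¥71,301.99.
Line 2 (1265.62.00, Farovia, 2,836 m², ¥297,297.88):
Base rate for 1265.62.00 is 24%.
1265.62.00 has an FTA preferential rate, but origin Farovia is not Velara; base rate stands.
Additional duty on 1265.62.00 from Farovia: +61.7%. Applied ad valorem rate: 24% + 61.7% = 85.7%.
Duty = ¥297,297.88 × 85.7% = ¥254,784.28.
Line 3 (3218.27.78, Junara, 499 kg, ¥93,632.36):
Base rate for 3218.27.78 is 1.5% + ¥2.56/kg.
3218.27.78 has an FTA preferential rate, but origin Junara is not Velara; base rate stands.
Duty = ¥93,632.36 × 1.5% + 499 × ¥2.56 = ¥2,681.93.
Total = ¥71,301.99 + ¥254,784.28 + ¥2,681.93 = ¥328,768.20.

¥328,768.20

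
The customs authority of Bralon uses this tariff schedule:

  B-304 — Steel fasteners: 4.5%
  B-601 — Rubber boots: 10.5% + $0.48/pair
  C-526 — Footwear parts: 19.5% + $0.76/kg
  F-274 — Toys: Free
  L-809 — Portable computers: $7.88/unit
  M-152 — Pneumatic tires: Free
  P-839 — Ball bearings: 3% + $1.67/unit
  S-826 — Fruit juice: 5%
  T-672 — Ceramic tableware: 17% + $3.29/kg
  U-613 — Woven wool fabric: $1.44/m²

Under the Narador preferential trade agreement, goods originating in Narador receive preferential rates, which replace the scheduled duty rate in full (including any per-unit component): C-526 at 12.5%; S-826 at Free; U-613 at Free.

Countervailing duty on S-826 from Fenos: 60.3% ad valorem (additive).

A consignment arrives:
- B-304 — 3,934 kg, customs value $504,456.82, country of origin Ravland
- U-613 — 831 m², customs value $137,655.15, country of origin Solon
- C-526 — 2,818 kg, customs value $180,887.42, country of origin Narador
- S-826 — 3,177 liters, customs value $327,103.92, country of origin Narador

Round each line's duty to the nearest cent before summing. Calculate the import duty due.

$46,508.13

Line 1 (B-304, Ravland, 3,934 kg, $504,456.82):
Base rate for B-304 is 4.5%.
Duty = $504,456.82 × 4.5% = $22,700.56.
Line 2 (U-613, Solon, 831 m², $137,655.15):
Base rate for U-613 is $1.44/m².
U-613 has an FTA preferential rate, but origin Solon is not Narador; base rate stands.
Duty = 831 × $1.44 = $1,196.64.
Line 3 (C-526, Narador, 2,818 kg, $180,887.42):
Base rate for C-526 is 19.5% + $0.76/kg.
Origin Narador qualifies under the Bralon–Narador agreement and C-526 is covered: preferential rate 12.5% applies instead.
Duty = $180,887.42 × 12.5% = $22,610.93.
Line 4 (S-826, Narador, 3,177 liters, $327,103.92):
Base rate for S-826 is 5%.
Origin Narador qualifies under the Bralon–Narador agreement and S-826 is covered: preferential rate Free applies instead.
The additional-duty order on S-826 targets Fenos, not Narador; it does not apply.
Duty = $327,103.92 × 0% = $0.00.
Total = $22,700.56 + $1,196.64 + $22,610.93 + $0.00 = $46,508.13.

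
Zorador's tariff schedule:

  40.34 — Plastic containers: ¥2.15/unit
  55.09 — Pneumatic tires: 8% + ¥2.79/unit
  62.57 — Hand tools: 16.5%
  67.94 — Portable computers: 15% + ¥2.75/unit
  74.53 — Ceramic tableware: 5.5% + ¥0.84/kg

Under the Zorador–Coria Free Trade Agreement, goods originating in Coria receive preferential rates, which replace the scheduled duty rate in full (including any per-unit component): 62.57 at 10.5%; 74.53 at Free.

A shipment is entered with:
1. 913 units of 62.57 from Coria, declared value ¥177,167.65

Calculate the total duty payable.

Line 1 (62.57, Coria, 913 units, ¥177,167.65):
Base rate for 62.57 is 16.5%.
Origin Coria qualifies under the Zorador–Coria agreement and 62.57 is covered: preferential rate 10.5% applies instead.
Duty = ¥177,167.65 × 10.5% = ¥18,602.60.

¥18,602.60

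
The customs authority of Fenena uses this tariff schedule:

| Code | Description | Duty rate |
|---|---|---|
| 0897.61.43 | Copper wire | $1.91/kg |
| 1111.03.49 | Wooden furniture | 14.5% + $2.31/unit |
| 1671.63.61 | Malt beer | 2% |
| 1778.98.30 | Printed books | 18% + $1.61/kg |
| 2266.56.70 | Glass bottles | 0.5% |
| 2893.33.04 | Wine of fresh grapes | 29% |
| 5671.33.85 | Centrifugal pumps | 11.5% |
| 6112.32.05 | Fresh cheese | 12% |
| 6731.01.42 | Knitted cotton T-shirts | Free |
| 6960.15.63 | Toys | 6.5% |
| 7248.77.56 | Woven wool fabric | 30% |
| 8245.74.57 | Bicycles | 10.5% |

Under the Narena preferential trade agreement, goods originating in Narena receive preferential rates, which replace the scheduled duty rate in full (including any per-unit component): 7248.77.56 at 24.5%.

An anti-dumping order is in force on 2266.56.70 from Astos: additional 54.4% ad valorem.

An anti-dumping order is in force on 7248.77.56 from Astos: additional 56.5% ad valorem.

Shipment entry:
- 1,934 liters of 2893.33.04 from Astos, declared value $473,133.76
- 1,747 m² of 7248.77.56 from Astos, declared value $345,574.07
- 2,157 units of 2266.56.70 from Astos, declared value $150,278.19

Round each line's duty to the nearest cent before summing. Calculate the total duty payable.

$518,633.09

Line 1 (2893.33.04, Astos, 1,934 liters, $473,133.76):
Base rate for 2893.33.04 is 29%.
Duty = $473,133.76 × 29% = $137,208.79.
Line 2 (7248.77.56, Astos, 1,747 m², $345,574.07):
Base rate for 7248.77.56 is 30%.
7248.77.56 has an FTA preferential rate, but origin Astos is not Narena; base rate stands.
Additional duty on 7248.77.56 from Astos: +56.5%. Applied ad valorem rate: 30% + 56.5% = 86.5%.
Duty = $345,574.07 × 86.5% = $298,921.57.
Line 3 (2266.56.70, Astos, 2,157 units, $150,278.19):
Base rate for 2266.56.70 is 0.5%.
Additional duty on 2266.56.70 from Astos: +54.4%. Applied ad valorem rate: 0.5% + 54.4% = 54.9%.
Duty = $150,278.19 × 54.9% = $82,502.73.
Total = $137,208.79 + $298,921.57 + $82,502.73 = $518,633.09.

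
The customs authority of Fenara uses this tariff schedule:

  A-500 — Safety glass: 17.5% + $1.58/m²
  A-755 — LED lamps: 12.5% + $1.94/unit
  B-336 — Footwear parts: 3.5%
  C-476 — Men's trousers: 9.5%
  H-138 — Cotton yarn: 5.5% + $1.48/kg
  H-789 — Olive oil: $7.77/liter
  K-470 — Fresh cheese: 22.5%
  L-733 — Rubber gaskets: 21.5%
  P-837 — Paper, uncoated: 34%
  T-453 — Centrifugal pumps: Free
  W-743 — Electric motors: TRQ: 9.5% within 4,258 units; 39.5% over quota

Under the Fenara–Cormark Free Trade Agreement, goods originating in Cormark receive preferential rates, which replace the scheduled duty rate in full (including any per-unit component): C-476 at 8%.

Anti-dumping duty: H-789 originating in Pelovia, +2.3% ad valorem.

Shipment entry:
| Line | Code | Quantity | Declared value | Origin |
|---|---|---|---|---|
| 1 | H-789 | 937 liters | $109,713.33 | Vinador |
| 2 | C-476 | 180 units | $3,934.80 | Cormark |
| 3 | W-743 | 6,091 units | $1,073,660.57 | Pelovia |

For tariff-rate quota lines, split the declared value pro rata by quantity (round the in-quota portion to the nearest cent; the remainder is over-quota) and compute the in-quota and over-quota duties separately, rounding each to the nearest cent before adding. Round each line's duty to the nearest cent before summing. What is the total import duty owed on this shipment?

$206,523.90

Line 1 (H-789, Vinador, 937 liters, $109,713.33):
Base rate for H-789 is $7.77/liter.
The additional-duty order on H-789 targets Pelovia, not Vinador; it does not apply.
Duty = 937 × $7.77 = $7,280.49.
Line 2 (C-476, Cormark, 180 units, $3,934.80):
Base rate for C-476 is 9.5%.
Origin Cormark qualifies under the Fenara–Cormark agreement and C-476 is covered: preferential rate 8% applies instead.
Duty = $3,934.80 × 8% = $314.78.
Line 3 (W-743, Pelovia, 6,091 units, $1,073,660.57):
Code W-743 is under a tariff-rate quota (threshold 4,258 units). In-quota: 4,258 units at 9.5%; over-quota: 1,833 units at 39.5%.
Pro-rata value split: in-quota = $1,073,660.57 × 4,258/6,091 = $750,557.66; over-quota = $1,073,660.57 − $750,557.66 = $323,102.91.
In-quota duty = $750,557.66 × 9.5% = $71,302.98. Over-quota duty = $323,102.91 × 39.5% = $127,625.65.
Line duty = $71,302.98 + $127,625.65 = $198,928.63.
Total = $7,280.49 + $314.78 + $198,928.63 = $206,523.90.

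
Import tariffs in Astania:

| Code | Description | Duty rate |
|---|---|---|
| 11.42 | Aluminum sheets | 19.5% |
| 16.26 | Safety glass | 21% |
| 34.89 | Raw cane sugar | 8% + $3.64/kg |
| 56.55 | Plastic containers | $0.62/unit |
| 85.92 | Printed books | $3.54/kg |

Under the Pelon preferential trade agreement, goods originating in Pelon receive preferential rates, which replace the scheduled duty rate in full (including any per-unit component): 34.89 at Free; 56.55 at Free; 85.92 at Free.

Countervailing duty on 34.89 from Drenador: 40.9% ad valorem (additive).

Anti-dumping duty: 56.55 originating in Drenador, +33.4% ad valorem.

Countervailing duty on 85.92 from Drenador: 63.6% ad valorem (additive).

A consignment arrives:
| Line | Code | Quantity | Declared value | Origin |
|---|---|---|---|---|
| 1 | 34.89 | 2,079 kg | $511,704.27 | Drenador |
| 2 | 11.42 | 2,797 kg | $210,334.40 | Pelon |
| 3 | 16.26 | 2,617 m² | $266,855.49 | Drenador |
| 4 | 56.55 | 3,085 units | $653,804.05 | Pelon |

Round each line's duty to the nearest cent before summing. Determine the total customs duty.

$354,845.81

Line 1 (34.89, Drenador, 2,079 kg, $511,704.27):
Base rate for 34.89 is 8% + $3.64/kg.
34.89 has an FTA preferential rate, but origin Drenador is not Pelon; base rate stands.
Additional duty on 34.89 from Drenador: +40.9%. Applied ad valorem rate: 8% + 40.9% = 48.9%.
Duty = $511,704.27 × 48.9% + 2,079 × $3.64 = $257,790.95.
Line 2 (11.42, Pelon, 2,797 kg, $210,334.40):
Base rate for 11.42 is 19.5%.
Origin Pelon is the FTA partner but 11.42 is not on the preference list; base rate stands.
Duty = $210,334.40 × 19.5% = $41,015.21.
Line 3 (16.26, Drenador, 2,617 m², $266,855.49):
Base rate for 16.26 is 21%.
Duty = $266,855.49 × 21% = $56,039.65.
Line 4 (56.55, Pelon, 3,085 units, $653,804.05):
Base rate for 56.55 is $0.62/unit.
Origin Pelon qualifies under the Astania–Pelon agreement and 56.55 is covered: preferential rate Free applies instead.
The additional-duty order on 56.55 targets Drenador, not Pelon; it does not apply.
Duty = $653,804.05 × 0% = $0.00.
Total = $257,790.95 + $41,015.21 + $56,039.65 + $0.00 = $354,845.81.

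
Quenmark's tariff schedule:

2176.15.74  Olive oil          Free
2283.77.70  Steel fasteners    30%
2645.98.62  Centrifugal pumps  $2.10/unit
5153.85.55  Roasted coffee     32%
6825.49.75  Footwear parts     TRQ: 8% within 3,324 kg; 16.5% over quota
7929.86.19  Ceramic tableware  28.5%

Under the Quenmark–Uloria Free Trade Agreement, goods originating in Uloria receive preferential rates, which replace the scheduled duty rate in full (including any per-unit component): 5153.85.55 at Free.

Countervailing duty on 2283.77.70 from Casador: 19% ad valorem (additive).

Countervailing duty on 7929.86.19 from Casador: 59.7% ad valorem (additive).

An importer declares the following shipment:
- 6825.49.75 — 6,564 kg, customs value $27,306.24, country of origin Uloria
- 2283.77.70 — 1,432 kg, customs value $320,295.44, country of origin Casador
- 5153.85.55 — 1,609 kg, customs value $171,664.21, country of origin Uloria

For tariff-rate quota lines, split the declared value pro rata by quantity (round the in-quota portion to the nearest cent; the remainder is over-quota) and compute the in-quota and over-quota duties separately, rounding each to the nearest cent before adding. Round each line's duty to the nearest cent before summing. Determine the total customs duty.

$160,274.94

Line 1 (6825.49.75, Uloria, 6,564 kg, $27,306.24):
Code 6825.49.75 is under a tariff-rate quota (threshold 3,324 kg). In-quota: 3,324 kg at 8%; over-quota: 3,240 kg at 16.5%.
Pro-rata value split: in-quota = $27,306.24 × 3,324/6,564 = $13,827.84; over-quota = $27,306.24 − $13,827.84 = $13,478.40.
In-quota duty = $13,827.84 × 8% = $1,106.23. Over-quota duty = $13,478.40 × 16.5% = $2,223.94.
Line duty = $1,106.23 + $2,223.94 = $3,330.17.
Line 2 (2283.77.70, Casador, 1,432 kg, $320,295.44):
Base rate for 2283.77.70 is 30%.
Additional duty on 2283.77.70 from Casador: +19%. Applied ad valorem rate: 30% + 19% = 49%.
Duty = $320,295.44 × 49% = $156,944.77.
Line 3 (5153.85.55, Uloria, 1,609 kg, $171,664.21):
Base rate for 5153.85.55 is 32%.
Origin Uloria qualifies under the Quenmark–Uloria agreement and 5153.85.55 is covered: preferential rate Free applies instead.
Duty = $171,664.21 × 0% = $0.00.
Total = $3,330.17 + $156,944.77 + $0.00 = $160,274.94.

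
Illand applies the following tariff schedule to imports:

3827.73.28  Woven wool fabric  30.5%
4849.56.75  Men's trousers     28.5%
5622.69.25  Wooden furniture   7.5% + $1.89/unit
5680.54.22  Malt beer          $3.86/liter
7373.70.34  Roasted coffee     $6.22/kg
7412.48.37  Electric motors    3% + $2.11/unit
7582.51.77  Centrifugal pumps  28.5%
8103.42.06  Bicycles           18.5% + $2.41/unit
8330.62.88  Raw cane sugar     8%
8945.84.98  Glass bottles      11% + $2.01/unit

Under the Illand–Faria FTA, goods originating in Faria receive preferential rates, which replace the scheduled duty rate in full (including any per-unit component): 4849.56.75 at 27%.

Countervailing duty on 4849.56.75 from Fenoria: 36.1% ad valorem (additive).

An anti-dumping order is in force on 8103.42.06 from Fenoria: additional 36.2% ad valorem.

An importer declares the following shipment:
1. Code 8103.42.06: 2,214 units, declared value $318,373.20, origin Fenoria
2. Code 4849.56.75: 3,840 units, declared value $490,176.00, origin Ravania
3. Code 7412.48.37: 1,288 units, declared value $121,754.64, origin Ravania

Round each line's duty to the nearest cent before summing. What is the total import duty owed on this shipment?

$325,556.36

Line 1 (8103.42.06, Fenoria, 2,214 units, $318,373.20):
Base rate for 8103.42.06 is 18.5% + $2.41/unit.
Additional duty on 8103.42.06 from Fenoria: +36.2%. Applied ad valorem rate: 18.5% + 36.2% = 54.7%.
Duty = $318,373.20 × 54.7% + 2,214 × $2.41 = $179,485.88.
Line 2 (4849.56.75, Ravania, 3,840 units, $490,176.00):
Base rate for 4849.56.75 is 28.5%.
4849.56.75 has an FTA preferential rate, but origin Ravania is not Faria; base rate stands.
The additional-duty order on 4849.56.75 targets Fenoria, not Ravania; it does not apply.
Duty = $490,176.00 × 28.5% = $139,700.16.
Line 3 (7412.48.37, Ravania, 1,288 units, $121,754.64):
Base rate for 7412.48.37 is 3% + $2.11/unit.
Duty = $121,754.64 × 3% + 1,288 × $2.11 = $6,370.32.
Total = $179,485.88 + $139,700.16 + $6,370.32 = $325,556.36.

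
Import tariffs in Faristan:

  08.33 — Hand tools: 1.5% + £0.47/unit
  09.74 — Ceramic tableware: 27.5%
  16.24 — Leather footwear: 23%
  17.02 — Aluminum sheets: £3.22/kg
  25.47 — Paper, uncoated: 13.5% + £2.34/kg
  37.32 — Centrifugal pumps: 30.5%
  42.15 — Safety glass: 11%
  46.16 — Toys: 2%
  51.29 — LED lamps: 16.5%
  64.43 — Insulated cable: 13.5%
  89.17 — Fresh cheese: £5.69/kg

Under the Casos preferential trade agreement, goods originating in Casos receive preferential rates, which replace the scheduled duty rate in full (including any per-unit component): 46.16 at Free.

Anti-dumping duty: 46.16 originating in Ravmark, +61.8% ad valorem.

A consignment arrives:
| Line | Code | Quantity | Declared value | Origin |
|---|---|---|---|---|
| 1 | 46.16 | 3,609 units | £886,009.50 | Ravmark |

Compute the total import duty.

Line 1 (46.16, Ravmark, 3,609 units, £886,009.50):
Base rate for 46.16 is 2%.
46.16 has an FTA preferential rate, but origin Ravmark is not Casos; base rate stands.
Additional duty on 46.16 from Ravmark: +61.8%. Applied ad valorem rate: 2% + 61.8% = 63.8%.
Duty = £886,009.50 × 63.8% = £565,274.06.

£565,274.06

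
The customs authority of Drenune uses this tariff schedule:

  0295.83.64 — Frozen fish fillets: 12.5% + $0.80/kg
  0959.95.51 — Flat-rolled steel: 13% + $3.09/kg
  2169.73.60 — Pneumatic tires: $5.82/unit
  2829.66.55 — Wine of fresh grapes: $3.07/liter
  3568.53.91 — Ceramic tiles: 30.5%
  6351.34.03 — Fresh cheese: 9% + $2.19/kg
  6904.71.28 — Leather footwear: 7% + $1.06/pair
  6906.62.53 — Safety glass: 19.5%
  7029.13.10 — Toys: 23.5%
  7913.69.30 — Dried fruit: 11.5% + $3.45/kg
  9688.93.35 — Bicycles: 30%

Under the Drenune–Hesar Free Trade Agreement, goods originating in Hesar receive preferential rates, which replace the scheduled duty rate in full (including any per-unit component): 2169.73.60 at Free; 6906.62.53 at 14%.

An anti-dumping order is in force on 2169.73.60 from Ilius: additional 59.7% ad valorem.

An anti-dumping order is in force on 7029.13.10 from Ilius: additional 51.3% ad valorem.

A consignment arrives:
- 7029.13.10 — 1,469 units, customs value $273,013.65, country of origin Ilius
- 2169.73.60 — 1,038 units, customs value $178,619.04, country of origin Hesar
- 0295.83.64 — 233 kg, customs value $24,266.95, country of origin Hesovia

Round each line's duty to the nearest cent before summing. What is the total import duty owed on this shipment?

$207,433.98

Line 1 (7029.13.10, Ilius, 1,469 units, $273,013.65):
Base rate for 7029.13.10 is 23.5%.
Additional duty on 7029.13.10 from Ilius: +51.3%. Applied ad valorem rate: 23.5% + 51.3% = 74.8%.
Duty = $273,013.65 × 74.8% = $204,214.21.
Line 2 (2169.73.60, Hesar, 1,038 units, $178,619.04):
Base rate for 2169.73.60 is $5.82/unit.
Origin Hesar qualifies under the Drenune–Hesar agreement and 2169.73.60 is covered: preferential rate Free applies instead.
The additional-duty order on 2169.73.60 targets Ilius, not Hesar; it does not apply.
Duty = $178,619.04 × 0% = $0.00.
Line 3 (0295.83.64, Hesovia, 233 kg, $24,266.95):
Base rate for 0295.83.64 is 12.5% + $0.80/kg.
Duty = $24,266.95 × 12.5% + 233 × $0.80 = $3,219.77.
Total = $204,214.21 + $0.00 + $3,219.77 = $207,433.98.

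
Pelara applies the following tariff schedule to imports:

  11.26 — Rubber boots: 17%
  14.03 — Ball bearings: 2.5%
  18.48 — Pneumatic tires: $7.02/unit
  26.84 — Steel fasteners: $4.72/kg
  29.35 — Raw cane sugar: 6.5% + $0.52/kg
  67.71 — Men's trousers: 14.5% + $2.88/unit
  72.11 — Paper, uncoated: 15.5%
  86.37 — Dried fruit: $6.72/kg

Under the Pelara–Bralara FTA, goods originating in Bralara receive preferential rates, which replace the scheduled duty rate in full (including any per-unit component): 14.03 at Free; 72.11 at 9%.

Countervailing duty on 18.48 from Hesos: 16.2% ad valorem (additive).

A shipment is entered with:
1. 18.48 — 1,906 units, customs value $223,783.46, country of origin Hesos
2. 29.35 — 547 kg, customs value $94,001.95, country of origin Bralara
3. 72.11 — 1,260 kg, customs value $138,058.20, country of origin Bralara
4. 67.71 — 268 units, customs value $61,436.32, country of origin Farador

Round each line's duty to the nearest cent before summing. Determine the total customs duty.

Line 1 (18.48, Hesos, 1,906 units, $223,783.46):
Base rate for 18.48 is $7.02/unit.
Additional duty on 18.48 from Hesos: +16.2% ad valorem. Applied ad valorem rate = 16.2%.
Duty = $223,783.46 × 16.2% + 1,906 × $7.02 = $49,633.04.
Line 2 (29.35, Bralara, 547 kg, $94,001.95):
Base rate for 29.35 is 6.5% + $0.52/kg.
Origin Bralara is the FTA partner but 29.35 is not on the preference list; base rate stands.
Duty = $94,001.95 × 6.5% + 547 × $0.52 = $6,394.57.
Line 3 (72.11, Bralara, 1,260 kg, $138,058.20):
Base rate for 72.11 is 15.5%.
Origin Bralara qualifies under the Pelara–Bralara agreement and 72.11 is covered: preferential rate 9% applies instead.
Duty = $138,058.20 × 9% = $12,425.24.
Line 4 (67.71, Farador, 268 units, $61,436.32):
Base rate for 67.71 is 14.5% + $2.88/unit.
Duty = $61,436.32 × 14.5% + 268 × $2.88 = $9,680.11.
Total = $49,633.04 + $6,394.57 + $12,425.24 + $9,680.11 = $78,132.96.

$78,132.96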